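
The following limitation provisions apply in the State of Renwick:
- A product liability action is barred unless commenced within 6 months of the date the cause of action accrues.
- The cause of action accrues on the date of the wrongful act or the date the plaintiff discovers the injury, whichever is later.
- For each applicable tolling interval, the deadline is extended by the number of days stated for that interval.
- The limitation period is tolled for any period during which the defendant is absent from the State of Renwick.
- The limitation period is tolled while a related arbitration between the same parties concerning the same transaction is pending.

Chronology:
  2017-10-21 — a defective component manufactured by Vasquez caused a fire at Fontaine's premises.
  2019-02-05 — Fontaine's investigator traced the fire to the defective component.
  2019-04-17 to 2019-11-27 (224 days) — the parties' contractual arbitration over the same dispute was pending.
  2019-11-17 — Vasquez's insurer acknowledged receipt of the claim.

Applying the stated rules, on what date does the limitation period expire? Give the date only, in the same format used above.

2020-03-16

Because discovery on 2019-02-05 post-dates the 2017-10-21 act, accrual under the later-of rule falls on 2019-02-05.
The untolled deadline — 6 months after 2019-02-05 — is 2019-08-05.
The pending related arbitration from 2019-04-17 to 2019-11-27 tolled the period for 224 days, extending the deadline to 2020-03-16.
Nothing else in the chronology tolls or restarts the period.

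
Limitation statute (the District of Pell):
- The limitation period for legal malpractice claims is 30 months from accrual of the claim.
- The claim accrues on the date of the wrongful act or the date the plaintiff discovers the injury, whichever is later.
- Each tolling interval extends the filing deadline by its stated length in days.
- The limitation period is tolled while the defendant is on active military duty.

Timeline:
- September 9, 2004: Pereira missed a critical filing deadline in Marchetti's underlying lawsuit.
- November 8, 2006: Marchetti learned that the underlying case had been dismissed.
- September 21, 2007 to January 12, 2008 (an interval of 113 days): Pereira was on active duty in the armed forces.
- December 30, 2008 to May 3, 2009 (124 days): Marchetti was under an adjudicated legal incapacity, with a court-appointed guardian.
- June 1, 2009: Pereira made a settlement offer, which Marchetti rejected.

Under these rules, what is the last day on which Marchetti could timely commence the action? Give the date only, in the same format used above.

August 29, 2009

Taking the later of the act (September 9, 2004) and discovery (November 8, 2006), the claim accrued on November 8, 2006.
30 months from November 8, 2006 is May 8, 2009.
The defendant's active military service from September 21, 2007 to January 12, 2008 tolled the period for 113 days, extending the deadline to August 29, 2009.
Although the plaintiff's incapacity ran from December 30, 2008 to May 3, 2009, the stated rules do not make that a tolling event, so it is disregarded.
The other events in the timeline have no effect on the limitation period under the stated rules.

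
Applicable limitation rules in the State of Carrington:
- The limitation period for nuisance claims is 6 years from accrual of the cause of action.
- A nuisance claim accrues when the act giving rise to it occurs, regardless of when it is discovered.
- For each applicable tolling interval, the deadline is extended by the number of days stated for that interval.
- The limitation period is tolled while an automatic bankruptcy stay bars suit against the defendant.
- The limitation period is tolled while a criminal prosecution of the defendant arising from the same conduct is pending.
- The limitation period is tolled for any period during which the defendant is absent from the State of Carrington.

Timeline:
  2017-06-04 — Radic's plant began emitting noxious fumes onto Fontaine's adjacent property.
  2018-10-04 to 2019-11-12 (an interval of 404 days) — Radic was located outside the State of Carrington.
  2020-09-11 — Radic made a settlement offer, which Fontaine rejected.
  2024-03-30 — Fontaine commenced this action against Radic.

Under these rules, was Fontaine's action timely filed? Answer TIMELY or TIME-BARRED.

The cause of action accrued on 2017-06-04, the date of the act.
The untolled deadline — 6 years after 2017-06-04 — is 2023-06-04.
The period was tolled for 404 days by the defendant's absence from the jurisdiction (2018-10-04 to 2019-11-12), pushing the deadline to 2024-07-12.
The other events in the timeline have no effect on the limitation period under the stated rules.
The 2024-03-30 filing precedes the 2024-07-12 deadline; the claim is timely.

TIMELY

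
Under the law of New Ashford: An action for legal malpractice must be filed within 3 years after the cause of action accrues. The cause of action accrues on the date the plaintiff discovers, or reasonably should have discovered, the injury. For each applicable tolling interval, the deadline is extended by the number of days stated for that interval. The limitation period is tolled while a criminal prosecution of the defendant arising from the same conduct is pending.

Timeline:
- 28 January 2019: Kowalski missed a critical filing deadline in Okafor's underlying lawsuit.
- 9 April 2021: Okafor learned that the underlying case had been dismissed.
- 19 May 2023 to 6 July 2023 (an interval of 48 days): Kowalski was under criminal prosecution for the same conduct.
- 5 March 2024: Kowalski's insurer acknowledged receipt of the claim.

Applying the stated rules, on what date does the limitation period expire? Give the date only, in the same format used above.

The claim did not accrue until Okafor discovered the injury on 9 April 2021; the 28 January 2019 act date does not start the clock under the stated rule.
3 years from 9 April 2021 is 9 April 2024.
The pending criminal prosecution from 19 May 2023 to 6 July 2023 tolled the period for 48 days, extending the deadline to 27 May 2024.
The other events in the timeline have no effect on the limitation period under the stated rules.

27 May 2024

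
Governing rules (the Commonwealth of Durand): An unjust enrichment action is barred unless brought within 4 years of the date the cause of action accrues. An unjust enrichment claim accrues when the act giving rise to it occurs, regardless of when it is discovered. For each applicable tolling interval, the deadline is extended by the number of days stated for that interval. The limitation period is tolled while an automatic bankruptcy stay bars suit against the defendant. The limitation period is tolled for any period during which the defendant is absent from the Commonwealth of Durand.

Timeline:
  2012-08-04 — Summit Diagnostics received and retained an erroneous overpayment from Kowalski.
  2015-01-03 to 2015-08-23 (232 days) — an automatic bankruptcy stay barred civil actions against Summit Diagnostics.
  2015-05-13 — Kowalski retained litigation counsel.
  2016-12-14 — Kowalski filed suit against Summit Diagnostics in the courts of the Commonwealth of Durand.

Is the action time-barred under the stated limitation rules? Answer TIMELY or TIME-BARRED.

The cause of action accrued on 2012-08-04, the date of the act.
Adding the 4 years base period to 2012-08-04 gives a deadline of 2016-08-04, before any tolling.
Because the automatic bankruptcy stay ran from 2015-01-03 to 2015-08-23, the deadline is extended by 232 days to 2017-03-24.
The other events in the timeline have no effect on the limitation period under the stated rules.
Filing on 2016-12-14 beat the 2017-03-24 deadline — the action is timely.

TIMELY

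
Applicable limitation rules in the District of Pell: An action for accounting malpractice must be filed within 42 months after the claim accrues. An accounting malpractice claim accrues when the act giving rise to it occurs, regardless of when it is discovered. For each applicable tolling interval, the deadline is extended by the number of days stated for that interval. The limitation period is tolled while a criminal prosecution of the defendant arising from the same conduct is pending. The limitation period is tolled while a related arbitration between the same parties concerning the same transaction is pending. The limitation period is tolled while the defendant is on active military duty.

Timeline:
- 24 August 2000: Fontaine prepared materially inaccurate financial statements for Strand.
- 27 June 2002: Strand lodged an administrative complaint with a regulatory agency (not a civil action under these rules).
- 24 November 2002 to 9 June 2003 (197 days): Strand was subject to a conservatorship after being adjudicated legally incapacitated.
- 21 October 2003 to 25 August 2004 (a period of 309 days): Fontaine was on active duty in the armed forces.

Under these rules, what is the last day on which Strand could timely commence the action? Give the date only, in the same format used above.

29 December 2004

The limitation period began to run on 24 August 2000.
42 months from 24 August 2000 is 24 February 2004.
The defendant's active military service from 21 October 2003 to 25 August 2004 tolled the period for 309 days, extending the deadline to 29 December 2004.
The plaintiff's legal incapacity from 24 November 2002 to 9 June 2003 does not toll the period, because no stated rule makes the plaintiff's incapacity a tolling event.
The other events in the timeline have no effect on the limitation period under the stated rules.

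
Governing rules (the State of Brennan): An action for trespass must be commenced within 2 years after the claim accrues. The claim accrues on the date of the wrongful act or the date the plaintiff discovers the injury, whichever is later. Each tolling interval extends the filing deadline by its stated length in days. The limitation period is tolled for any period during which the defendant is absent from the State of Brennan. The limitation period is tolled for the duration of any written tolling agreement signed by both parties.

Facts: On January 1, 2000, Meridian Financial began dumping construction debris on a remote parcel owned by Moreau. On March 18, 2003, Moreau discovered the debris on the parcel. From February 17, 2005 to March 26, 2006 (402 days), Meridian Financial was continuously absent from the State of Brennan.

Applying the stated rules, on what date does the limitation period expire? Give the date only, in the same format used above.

April 24, 2006

Taking the later of the act (January 1, 2000) and discovery (March 18, 2003), the claim accrued on March 18, 2003.
2 years from March 18, 2003 is March 18, 2005.
The period was tolled for 402 days by the defendant's absence from the jurisdiction (February 17, 2005 to March 26, 2006), pushing the deadline to April 24, 2006.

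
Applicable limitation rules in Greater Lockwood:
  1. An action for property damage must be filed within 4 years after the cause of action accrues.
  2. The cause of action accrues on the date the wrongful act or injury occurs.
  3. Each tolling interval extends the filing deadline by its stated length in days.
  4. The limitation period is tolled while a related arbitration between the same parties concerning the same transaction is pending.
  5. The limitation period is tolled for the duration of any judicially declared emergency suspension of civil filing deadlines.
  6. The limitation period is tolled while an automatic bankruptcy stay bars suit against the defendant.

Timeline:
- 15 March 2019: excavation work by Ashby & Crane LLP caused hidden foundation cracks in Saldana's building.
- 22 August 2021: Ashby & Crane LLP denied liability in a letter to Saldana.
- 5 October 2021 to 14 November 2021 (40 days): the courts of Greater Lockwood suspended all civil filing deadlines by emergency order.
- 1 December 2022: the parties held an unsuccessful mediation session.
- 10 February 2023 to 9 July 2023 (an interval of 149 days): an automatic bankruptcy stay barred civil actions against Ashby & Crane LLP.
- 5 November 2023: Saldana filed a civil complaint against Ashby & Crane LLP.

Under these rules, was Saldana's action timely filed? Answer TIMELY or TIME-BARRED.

The cause of action accrued on 15 March 2019, the date of the act.
The untolled deadline — 4 years after 15 March 2019 — is 15 March 2023.
The emergency suspension of filing deadlines from 5 October 2021 to 14 November 2021 tolled the period for 40 days, extending the deadline to 24 April 2023.
Because the automatic bankruptcy stay ran from 10 February 2023 to 9 July 2023, the deadline is extended by 149 days to 20 September 2023.
None of the other events listed affects the running of the period under the stated rules.
Filing on 5 November 2023 missed the 20 September 2023 deadline — the action is time-barred.

TIME-BARRED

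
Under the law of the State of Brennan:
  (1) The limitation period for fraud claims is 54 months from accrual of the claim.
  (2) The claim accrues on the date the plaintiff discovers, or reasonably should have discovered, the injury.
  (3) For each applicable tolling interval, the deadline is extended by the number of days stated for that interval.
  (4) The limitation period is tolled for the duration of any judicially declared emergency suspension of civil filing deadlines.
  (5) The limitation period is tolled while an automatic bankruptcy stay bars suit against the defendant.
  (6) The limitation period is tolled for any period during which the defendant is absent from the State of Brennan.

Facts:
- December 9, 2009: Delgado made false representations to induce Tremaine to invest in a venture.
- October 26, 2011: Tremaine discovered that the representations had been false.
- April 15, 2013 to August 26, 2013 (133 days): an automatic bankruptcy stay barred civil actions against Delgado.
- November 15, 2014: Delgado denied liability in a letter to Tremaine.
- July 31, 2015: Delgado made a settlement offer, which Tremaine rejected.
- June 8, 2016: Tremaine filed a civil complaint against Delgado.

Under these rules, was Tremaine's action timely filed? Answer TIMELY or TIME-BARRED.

The claim did not accrue until Tremaine discovered the injury on October 26, 2011; the December 9, 2009 act date does not start the clock under the stated rule.
Adding the 54 months base period to October 26, 2011 gives a deadline of April 26, 2016, before any tolling.
Because the automatic bankruptcy stay ran from April 15, 2013 to August 26, 2013, the deadline is extended by 133 days to September 6, 2016.
Nothing else in the chronology tolls or restarts the period.
Tremaine filed on June 8, 2016, before the September 6, 2016 deadline, so the action is timely.

TIMELY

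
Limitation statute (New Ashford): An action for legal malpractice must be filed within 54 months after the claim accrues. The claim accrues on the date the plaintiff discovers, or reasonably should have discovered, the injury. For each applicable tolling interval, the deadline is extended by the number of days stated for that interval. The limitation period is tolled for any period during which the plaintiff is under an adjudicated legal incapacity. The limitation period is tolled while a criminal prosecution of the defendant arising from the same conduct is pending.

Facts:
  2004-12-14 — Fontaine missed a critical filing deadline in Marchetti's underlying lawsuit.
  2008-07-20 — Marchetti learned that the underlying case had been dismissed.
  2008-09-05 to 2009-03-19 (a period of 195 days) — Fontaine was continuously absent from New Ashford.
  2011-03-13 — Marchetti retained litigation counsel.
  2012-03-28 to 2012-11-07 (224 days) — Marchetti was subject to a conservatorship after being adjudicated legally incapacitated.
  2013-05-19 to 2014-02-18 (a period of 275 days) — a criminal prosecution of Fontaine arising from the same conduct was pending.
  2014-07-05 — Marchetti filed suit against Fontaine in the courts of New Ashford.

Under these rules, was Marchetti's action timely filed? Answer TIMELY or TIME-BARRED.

TIME-BARRED

The claim did not accrue until Marchetti discovered the injury on 2008-07-20; the 2004-12-14 act date does not start the clock under the stated rule.
Adding the 54 months base period to 2008-07-20 gives a deadline of 2013-01-20, before any tolling.
Because the plaintiff's legal incapacity ran from 2012-03-28 to 2012-11-07, the deadline is extended by 224 days to 2013-09-01.
The pending criminal prosecution from 2013-05-19 to 2014-02-18 tolled the period for 275 days, extending the deadline to 2014-06-03.
No stated provision tolls the period for the defendant's absence, so the interval from 2008-09-05 to 2009-03-19 has no effect on the deadline.
None of the other events listed affects the running of the period under the stated rules.
Marchetti filed on 2014-07-05, after the 2014-06-03 deadline, so the action is time-barred.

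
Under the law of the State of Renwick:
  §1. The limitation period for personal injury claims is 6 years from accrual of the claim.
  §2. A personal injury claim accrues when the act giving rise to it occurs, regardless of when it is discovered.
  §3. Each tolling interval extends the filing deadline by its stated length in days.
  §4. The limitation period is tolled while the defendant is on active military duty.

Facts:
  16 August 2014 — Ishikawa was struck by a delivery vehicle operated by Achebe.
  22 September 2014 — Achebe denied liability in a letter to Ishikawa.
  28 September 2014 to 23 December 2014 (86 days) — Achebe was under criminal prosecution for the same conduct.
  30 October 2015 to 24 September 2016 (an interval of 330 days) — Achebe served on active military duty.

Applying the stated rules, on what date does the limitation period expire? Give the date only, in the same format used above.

The claim accrued on 16 August 2014, when the wrongful act occurred.
6 years from 16 August 2014 is 16 August 2020.
The period was tolled for 330 days by the defendant's active military service (30 October 2015 to 24 September 2016), pushing the deadline to 12 July 2021.
Although a criminal prosecution ran from 28 September 2014 to 23 December 2014, the stated rules do not make that a tolling event, so it is disregarded.
The other events in the timeline have no effect on the limitation period under the stated rules.

12 July 2021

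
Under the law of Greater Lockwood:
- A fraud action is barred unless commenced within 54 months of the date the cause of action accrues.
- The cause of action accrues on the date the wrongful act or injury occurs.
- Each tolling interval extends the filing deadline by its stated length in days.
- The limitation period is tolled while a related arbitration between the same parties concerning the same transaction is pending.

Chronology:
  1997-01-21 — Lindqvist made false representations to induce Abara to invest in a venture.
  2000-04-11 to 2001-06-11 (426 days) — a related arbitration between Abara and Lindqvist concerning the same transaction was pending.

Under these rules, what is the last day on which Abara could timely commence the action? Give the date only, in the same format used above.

The limitation period began to run on 1997-01-21.
The untolled deadline — 54 months after 1997-01-21 — is 2001-07-21.
The pending related arbitration from 2000-04-11 to 2001-06-11 tolled the period for 426 days, extending the deadline to 2002-09-20.

2002-09-20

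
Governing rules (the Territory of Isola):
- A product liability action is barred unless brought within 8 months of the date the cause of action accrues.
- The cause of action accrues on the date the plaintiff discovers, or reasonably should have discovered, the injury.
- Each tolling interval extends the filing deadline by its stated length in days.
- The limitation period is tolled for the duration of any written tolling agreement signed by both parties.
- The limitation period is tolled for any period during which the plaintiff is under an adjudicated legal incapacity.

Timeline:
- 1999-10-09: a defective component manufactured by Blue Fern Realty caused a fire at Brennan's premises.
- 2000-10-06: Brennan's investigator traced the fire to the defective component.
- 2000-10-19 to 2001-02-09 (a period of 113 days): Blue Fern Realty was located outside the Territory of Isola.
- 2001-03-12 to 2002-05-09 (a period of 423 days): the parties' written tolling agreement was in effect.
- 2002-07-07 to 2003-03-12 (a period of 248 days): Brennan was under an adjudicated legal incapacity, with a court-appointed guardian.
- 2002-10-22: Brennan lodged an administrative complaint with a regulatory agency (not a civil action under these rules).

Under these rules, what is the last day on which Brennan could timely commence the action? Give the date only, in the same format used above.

2003-04-08

Accrual is tied to discovery, so the period began on 2000-10-06 rather than on 1999-10-09 when the act occurred.
The untolled deadline — 8 months after 2000-10-06 — is 2001-06-06.
Because the written tolling agreement ran from 2001-03-12 to 2002-05-09, the deadline is extended by 423 days to 2002-08-03.
The period was tolled for 248 days by the plaintiff's legal incapacity (2002-07-07 to 2003-03-12), pushing the deadline to 2003-04-08.
Although the defendant's absence ran from 2000-10-19 to 2001-02-09, the stated rules do not make that a tolling event, so it is disregarded.
None of the other events listed affects the running of the period under the stated rules.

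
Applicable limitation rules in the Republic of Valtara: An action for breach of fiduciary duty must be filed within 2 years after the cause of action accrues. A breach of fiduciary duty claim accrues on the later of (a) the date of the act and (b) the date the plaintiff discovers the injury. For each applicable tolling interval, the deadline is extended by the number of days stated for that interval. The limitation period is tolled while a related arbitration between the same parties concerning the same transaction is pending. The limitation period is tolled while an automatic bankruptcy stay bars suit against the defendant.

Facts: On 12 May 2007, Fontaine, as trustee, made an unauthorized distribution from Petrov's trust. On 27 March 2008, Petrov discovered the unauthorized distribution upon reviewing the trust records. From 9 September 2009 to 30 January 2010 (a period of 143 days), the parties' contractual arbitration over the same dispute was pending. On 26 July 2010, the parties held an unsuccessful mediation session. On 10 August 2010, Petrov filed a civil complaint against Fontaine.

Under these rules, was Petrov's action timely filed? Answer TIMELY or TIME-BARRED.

TIMELY

Because discovery on 27 March 2008 post-dates the 12 May 2007 act, accrual under the later-of rule falls on 27 March 2008.
Adding the 2 years base period to 27 March 2008 gives a deadline of 27 March 2010, before any tolling.
Because the pending related arbitration ran from 9 September 2009 to 30 January 2010, the deadline is extended by 143 days to 17 August 2010.
The other events in the timeline have no effect on the limitation period under the stated rules.
The 10 August 2010 filing precedes the 17 August 2010 deadline; the claim is timely.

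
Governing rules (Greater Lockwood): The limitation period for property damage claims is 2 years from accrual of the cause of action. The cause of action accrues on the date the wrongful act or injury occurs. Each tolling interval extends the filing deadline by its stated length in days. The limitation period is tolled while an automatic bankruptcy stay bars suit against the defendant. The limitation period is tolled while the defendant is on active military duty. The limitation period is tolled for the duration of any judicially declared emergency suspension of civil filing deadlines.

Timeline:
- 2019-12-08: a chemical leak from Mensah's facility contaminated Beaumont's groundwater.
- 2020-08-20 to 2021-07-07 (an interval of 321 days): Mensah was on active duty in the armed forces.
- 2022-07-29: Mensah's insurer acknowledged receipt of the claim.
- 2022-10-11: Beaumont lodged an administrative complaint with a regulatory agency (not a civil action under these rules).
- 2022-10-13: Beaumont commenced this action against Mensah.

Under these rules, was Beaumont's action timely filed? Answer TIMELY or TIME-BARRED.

TIMELY

The claim accrued on 2019-12-08, when the wrongful act occurred.
Adding the 2 years base period to 2019-12-08 gives a deadline of 2021-12-08, before any tolling.
Because the defendant's active military service ran from 2020-08-20 to 2021-07-07, the deadline is extended by 321 days to 2022-10-25.
The other events in the timeline have no effect on the limitation period under the stated rules.
Filing on 2022-10-13 beat the 2022-10-25 deadline — the action is timely.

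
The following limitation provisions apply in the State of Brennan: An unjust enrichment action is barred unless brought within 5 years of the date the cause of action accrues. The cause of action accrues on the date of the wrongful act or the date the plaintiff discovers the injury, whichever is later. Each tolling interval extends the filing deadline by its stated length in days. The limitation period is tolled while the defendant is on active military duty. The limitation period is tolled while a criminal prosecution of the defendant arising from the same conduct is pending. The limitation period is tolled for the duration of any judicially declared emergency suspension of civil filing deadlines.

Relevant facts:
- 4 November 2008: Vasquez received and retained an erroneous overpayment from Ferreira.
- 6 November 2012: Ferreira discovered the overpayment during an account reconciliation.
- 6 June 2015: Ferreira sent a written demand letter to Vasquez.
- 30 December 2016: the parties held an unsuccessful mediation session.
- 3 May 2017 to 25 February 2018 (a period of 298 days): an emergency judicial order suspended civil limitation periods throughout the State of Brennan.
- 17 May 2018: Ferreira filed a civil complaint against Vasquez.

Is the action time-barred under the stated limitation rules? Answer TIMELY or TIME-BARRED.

The claim accrued on 6 November 2012 — the later of the 4 November 2008 act and the 6 November 2012 discovery.
Adding the 5 years base period to 6 November 2012 gives a deadline of 6 November 2017, before any tolling.
The emergency suspension of filing deadlines from 3 May 2017 to 25 February 2018 tolled the period for 298 days, extending the deadline to 31 August 2018.
The other events in the timeline have no effect on the limitation period under the stated rules.
The 17 May 2018 filing precedes the 31 August 2018 deadline; the claim is timely.

TIMELY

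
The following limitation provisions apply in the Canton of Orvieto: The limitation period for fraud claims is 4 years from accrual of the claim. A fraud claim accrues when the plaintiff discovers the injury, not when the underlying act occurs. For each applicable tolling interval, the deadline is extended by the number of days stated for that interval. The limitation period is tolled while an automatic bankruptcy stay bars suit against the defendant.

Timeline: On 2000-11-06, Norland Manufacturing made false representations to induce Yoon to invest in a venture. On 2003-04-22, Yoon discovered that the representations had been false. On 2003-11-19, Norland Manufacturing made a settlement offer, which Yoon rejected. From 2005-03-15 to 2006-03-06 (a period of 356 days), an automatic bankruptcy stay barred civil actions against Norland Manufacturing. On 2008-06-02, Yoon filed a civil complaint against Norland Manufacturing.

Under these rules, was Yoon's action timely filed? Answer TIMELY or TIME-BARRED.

Under the discovery rule, the claim accrued on 2003-04-22, when Yoon discovered the injury — not on the 2000-11-06 date of the underlying act.
The untolled deadline — 4 years after 2003-04-22 — is 2007-04-22.
The period was tolled for 356 days by the automatic bankruptcy stay (2005-03-15 to 2006-03-06), pushing the deadline to 2008-04-12.
The other events in the timeline have no effect on the limitation period under the stated rules.
The 2008-06-02 filing falls after the 2008-04-12 deadline; the claim is time-barred.

TIME-BARRED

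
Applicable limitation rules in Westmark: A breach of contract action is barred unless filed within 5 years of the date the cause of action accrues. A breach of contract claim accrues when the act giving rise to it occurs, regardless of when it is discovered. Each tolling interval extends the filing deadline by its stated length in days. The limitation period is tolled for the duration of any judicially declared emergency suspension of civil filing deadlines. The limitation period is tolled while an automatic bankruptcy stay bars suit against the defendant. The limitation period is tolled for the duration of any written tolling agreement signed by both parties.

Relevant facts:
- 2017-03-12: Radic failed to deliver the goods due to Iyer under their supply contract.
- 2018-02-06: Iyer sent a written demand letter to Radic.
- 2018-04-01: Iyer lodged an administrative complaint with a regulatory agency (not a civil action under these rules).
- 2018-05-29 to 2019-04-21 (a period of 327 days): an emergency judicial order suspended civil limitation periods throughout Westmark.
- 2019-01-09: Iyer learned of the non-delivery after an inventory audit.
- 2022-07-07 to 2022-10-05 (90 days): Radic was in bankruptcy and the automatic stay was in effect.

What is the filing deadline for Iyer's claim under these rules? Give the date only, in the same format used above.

Accrual is governed by the date of the act, so the period began to run on 2017-03-12; the later discovery on 2019-01-09 is irrelevant under the stated rule.
Adding the 5 years base period to 2017-03-12 gives a deadline of 2022-03-12, before any tolling.
Because the emergency suspension of filing deadlines ran from 2018-05-29 to 2019-04-21, the deadline is extended by 327 days to 2023-02-02.
Because the automatic bankruptcy stay ran from 2022-07-07 to 2022-10-05, the deadline is extended by 90 days to 2023-05-03.
Nothing else in the chronology tolls or restarts the period.

2023-05-03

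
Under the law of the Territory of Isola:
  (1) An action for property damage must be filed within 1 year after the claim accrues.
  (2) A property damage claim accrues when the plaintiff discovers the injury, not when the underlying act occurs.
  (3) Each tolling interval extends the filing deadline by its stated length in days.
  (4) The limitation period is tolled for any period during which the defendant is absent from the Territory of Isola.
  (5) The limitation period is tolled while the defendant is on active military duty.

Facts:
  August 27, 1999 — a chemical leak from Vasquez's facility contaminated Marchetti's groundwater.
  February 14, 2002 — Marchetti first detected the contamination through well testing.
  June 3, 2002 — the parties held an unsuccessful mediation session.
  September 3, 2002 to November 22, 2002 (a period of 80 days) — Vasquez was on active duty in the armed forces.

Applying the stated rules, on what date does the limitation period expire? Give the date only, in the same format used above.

Accrual is tied to discovery, so the period began on February 14, 2002 rather than on August 27, 1999 when the act occurred.
1 year from February 14, 2002 is February 14, 2003.
Because the defendant's active military service ran from September 3, 2002 to November 22, 2002, the deadline is extended by 80 days to May 5, 2003.
Nothing else in the chronology tolls or restarts the period.

May 5, 2003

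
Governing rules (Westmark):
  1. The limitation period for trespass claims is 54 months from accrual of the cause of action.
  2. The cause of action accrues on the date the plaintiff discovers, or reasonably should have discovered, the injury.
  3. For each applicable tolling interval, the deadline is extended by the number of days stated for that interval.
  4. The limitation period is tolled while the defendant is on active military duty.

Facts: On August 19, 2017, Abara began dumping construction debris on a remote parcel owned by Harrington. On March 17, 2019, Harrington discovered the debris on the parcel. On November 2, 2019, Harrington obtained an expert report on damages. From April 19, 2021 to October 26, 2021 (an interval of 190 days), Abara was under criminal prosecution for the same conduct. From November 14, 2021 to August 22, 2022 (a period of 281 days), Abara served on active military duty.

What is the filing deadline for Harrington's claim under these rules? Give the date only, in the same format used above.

June 24, 2024

The claim did not accrue until Harrington discovered the injury on March 17, 2019; the August 19, 2017 act date does not start the clock under the stated rule.
Adding the 54 months base period to March 17, 2019 gives a deadline of September 17, 2023, before any tolling.
The period was tolled for 281 days by the defendant's active military service (November 14, 2021 to August 22, 2022), pushing the deadline to June 24, 2024.
The pending criminal prosecution from April 19, 2021 to October 26, 2021 does not toll the period, because no stated rule makes a criminal prosecution a tolling event.
Nothing else in the chronology tolls or restarts the period.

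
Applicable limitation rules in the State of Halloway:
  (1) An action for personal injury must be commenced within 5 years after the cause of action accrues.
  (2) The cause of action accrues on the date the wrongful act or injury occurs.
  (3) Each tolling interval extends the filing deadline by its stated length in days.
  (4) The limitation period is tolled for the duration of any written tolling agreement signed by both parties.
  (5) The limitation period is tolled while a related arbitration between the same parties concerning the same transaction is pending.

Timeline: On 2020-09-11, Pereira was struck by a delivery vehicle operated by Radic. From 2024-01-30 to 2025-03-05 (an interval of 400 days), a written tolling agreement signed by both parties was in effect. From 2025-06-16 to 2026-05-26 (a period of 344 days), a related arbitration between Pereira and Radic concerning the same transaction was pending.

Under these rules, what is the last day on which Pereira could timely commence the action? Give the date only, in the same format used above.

The cause of action accrued on 2020-09-11, the date of the act.
Adding the 5 years base period to 2020-09-11 gives a deadline of 2025-09-11, before any tolling.
The period was tolled for 400 days by the written tolling agreement (2024-01-30 to 2025-03-05), pushing the deadline to 2026-10-16.
The pending related arbitration from 2025-06-16 to 2026-05-26 tolled the period for 344 days, extending the deadline to 2027-09-25.

2027-09-25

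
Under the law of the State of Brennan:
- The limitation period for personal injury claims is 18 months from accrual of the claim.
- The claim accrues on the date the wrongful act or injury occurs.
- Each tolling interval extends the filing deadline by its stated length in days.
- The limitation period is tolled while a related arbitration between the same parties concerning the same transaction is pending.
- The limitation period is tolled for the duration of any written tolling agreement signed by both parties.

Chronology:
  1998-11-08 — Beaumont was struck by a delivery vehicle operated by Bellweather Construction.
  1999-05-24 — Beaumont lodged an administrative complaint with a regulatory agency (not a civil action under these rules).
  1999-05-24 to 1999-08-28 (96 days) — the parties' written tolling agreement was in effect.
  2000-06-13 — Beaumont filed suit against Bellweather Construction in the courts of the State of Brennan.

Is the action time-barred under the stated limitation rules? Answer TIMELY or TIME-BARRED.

TIMELY

The claim accrued on 1998-11-08, the date of the act.
Adding the 18 months base period to 1998-11-08 gives a deadline of 2000-05-08, before any tolling.
Because the written tolling agreement ran from 1999-05-24 to 1999-08-28, the deadline is extended by 96 days to 2000-08-12.
None of the other events listed affects the running of the period under the stated rules.
Filing on 2000-06-13 beat the 2000-08-12 deadline — the action is timely.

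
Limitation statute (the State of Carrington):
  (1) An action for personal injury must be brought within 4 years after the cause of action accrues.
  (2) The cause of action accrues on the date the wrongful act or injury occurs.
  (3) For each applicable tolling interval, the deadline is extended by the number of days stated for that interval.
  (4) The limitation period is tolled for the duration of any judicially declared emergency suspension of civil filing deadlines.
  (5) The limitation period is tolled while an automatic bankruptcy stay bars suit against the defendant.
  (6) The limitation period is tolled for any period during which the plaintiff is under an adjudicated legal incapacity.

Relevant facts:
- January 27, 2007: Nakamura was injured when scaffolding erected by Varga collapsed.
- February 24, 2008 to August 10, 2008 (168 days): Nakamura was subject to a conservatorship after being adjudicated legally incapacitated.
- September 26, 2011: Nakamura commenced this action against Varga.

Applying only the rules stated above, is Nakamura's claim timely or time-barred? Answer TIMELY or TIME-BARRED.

TIME-BARRED

The cause of action accrued on January 27, 2007, the date of the act.
Adding the 4 years base period to January 27, 2007 gives a deadline of January 27, 2011, before any tolling.
Because the plaintiff's legal incapacity ran from February 24, 2008 to August 10, 2008, the deadline is extended by 168 days to July 14, 2011.
Nakamura filed on September 26, 2011, after the July 14, 2011 deadline, so the action is time-barred.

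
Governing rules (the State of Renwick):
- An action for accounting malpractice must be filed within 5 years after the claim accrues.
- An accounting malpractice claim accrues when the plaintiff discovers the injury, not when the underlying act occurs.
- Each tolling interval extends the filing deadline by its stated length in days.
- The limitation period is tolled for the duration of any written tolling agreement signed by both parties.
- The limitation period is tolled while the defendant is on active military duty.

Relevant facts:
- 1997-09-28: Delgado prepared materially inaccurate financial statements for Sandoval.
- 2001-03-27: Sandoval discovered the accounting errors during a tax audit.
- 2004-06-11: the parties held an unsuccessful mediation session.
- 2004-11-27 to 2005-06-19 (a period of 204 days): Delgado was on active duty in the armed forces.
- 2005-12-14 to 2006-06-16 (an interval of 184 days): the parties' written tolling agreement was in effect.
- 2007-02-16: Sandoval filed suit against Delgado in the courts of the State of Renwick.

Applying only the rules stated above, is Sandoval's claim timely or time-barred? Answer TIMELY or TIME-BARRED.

TIMELY

Accrual is tied to discovery, so the period began on 2001-03-27 rather than on 1997-09-28 when the act occurred.
The untolled deadline — 5 years after 2001-03-27 — is 2006-03-27.
The period was tolled for 204 days by the defendant's active military service (2004-11-27 to 2005-06-19), pushing the deadline to 2006-10-17.
The written tolling agreement from 2005-12-14 to 2006-06-16 tolled the period for 184 days, extending the deadline to 2007-04-19.
The other events in the timeline have no effect on the limitation period under the stated rules.
The 2007-02-16 filing precedes the 2007-04-19 deadline; the claim is timely.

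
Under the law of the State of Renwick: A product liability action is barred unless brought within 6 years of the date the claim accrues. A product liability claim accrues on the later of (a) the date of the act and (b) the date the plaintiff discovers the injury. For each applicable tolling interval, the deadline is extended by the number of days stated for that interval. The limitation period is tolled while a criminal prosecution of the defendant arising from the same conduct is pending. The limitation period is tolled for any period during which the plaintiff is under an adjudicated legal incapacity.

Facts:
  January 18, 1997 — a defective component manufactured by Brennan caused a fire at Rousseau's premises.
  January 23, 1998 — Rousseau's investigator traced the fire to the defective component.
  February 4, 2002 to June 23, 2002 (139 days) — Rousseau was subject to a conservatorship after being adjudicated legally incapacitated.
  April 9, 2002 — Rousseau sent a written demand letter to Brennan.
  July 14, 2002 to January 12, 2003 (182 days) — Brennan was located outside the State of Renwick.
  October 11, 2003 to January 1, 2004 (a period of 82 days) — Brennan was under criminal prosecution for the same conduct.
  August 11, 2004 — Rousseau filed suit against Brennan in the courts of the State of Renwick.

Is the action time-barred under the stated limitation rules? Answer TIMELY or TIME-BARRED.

TIMELY

Because discovery on January 23, 1998 post-dates the January 18, 1997 act, accrual under the later-of rule falls on January 23, 1998.
The untolled deadline — 6 years after January 23, 1998 — is January 23, 2004.
Because the plaintiff's legal incapacity ran from February 4, 2002 to June 23, 2002, the deadline is extended by 139 days to June 10, 2004.
The pending criminal prosecution from October 11, 2003 to January 1, 2004 tolled the period for 82 days, extending the deadline to August 31, 2004.
No stated provision tolls the period for the defendant's absence, so the interval from July 14, 2002 to January 12, 2003 has no effect on the deadline.
Nothing else in the chronology tolls or restarts the period.
Rousseau filed on August 11, 2004, before the August 31, 2004 deadline, so the action is timely.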